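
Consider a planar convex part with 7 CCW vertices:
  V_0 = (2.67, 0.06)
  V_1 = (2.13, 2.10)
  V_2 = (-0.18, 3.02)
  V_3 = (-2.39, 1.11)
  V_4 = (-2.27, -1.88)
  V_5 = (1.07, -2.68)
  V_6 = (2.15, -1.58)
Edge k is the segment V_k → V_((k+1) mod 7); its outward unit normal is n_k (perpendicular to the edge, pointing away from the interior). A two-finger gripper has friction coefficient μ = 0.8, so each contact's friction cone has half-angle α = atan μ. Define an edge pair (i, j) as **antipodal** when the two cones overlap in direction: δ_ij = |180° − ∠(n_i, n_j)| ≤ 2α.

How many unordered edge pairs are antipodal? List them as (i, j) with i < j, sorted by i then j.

α = atan 0.8 = 38.66°;  2α = 77.32°
n_0 = (+0.9667, +0.2559)
n_1 = (+0.3700, +0.9290)
n_2 = (-0.6539, +0.7566)
n_3 = (-0.9992, -0.0401)
n_4 = (-0.2329, -0.9725)
n_5 = (+0.7136, -0.7006)
n_6 = (+0.9532, -0.3022)
  (0,1): δ = 126.54°  ·
  (0,2): δ = 63.99°  ✓
  (0,3): δ = 12.53°  ✓
  (0,4): δ = 61.70°  ✓
  (0,5): δ = 120.70°  ·
  (0,6): δ = 147.58°  ·
  (1,2): δ = 117.45°  ·
  (1,3): δ = 65.99°  ✓
  (1,4): δ = 8.25°  ✓
  (1,5): δ = 67.24°  ✓
  (1,6): δ = 94.12°  ·
  (2,3): δ = 128.54°  ·
  (2,4): δ = 54.31°  ✓
  (2,5): δ = 4.69°  ✓
  (2,6): δ = 31.57°  ✓
  (3,4): δ = 105.77°  ·
  (3,5): δ = 46.77°  ✓
  (3,6): δ = 19.89°  ✓
  (4,5): δ = 121.00°  ·
  (4,6): δ = 94.12°  ·
  (5,6): δ = 153.12°  ·
antipodal pairs: 11

count = 11; pairs: (0,2), (0,3), (0,4), (1,3), (1,4), (1,5), (2,4), (2,5), (2,6), (3,5), (3,6)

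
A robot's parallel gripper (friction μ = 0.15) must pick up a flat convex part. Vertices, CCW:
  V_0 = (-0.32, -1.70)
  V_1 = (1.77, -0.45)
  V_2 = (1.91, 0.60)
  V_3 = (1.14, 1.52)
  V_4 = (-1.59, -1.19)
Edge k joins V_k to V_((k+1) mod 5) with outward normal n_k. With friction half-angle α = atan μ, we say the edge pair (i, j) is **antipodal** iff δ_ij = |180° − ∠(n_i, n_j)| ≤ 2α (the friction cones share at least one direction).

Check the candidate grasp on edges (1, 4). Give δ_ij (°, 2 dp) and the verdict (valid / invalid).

α = atan 0.15 = 8.53°;  2α = 17.06°
edge 1: e_1 = (+0.14, +1.05);  n_1 = (+0.9912, -0.1322)
edge 4: e_4 = (+1.27, -0.51);  n_4 = (-0.3727, -0.9280)
∠(n_1, n_4) = 104.28°
δ = |180° − 104.28°| = 75.72°
75.72° > 2α = 17.06°  →  invalid

δ = 75.72°, invalid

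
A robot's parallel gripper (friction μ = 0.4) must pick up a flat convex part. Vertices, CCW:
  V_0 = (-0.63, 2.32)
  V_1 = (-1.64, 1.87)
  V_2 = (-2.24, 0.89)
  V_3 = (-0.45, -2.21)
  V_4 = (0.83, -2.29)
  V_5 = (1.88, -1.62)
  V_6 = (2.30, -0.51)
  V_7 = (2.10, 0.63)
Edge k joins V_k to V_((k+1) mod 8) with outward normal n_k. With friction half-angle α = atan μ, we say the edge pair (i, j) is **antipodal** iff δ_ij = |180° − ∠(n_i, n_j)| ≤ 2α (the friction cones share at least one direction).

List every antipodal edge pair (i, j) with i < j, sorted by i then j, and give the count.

count = 8; pairs: (0,3), (0,4), (1,4), (1,5), (1,6), (2,6), (2,7), (3,7)

α = atan 0.4 = 21.80°;  2α = 43.60°
n_0 = (-0.4070, +0.9134)
n_1 = (-0.8529, +0.5222)
n_2 = (-0.8660, -0.5000)
n_3 = (-0.0624, -0.9981)
n_4 = (+0.5379, -0.8430)
n_5 = (+0.9353, -0.3539)
n_6 = (+0.9850, +0.1728)
n_7 = (+0.5264, +0.8503)
  (0,1): δ = 145.49°  ·
  (0,2): δ = 84.01°  ·
  (0,3): δ = 27.59°  ✓
  (0,4): δ = 8.53°  ✓
  (0,5): δ = 45.26°  ·
  (0,6): δ = 75.94°  ·
  (0,7): δ = 124.23°  ·
  (1,2): δ = 118.52°  ·
  (1,3): δ = 62.10°  ·
  (1,4): δ = 25.98°  ✓
  (1,5): δ = 10.75°  ✓
  (1,6): δ = 41.43°  ✓
  (1,7): δ = 89.72°  ·
  (2,3): δ = 123.58°  ·
  (2,4): δ = 87.46°  ·
  (2,5): δ = 50.73°  ·
  (2,6): δ = 20.05°  ✓
  (2,7): δ = 28.24°  ✓
  (3,4): δ = 143.88°  ·
  (3,5): δ = 107.15°  ·
  (3,6): δ = 76.47°  ·
  (3,7): δ = 28.18°  ✓
  (4,5): δ = 143.27°  ·
  (4,6): δ = 112.59°  ·
  (4,7): δ = 64.30°  ·
  (5,6): δ = 149.32°  ·
  (5,7): δ = 101.03°  ·
  (6,7): δ = 131.71°  ·
antipodal pairs: 8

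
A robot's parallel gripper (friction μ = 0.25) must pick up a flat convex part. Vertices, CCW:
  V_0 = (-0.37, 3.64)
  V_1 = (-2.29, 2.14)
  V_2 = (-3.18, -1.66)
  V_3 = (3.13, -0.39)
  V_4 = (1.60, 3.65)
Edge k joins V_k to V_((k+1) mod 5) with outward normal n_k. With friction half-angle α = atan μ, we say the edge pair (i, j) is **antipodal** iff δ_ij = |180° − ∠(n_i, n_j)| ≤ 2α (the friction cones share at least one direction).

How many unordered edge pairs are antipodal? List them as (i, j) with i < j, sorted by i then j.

α = atan 0.25 = 14.04°;  2α = 28.07°
n_0 = (-0.6156, +0.7880)
n_1 = (-0.9737, +0.2280)
n_2 = (+0.1973, -0.9803)
n_3 = (+0.9352, +0.3542)
n_4 = (-0.0051, +1.0000)
  (0,1): δ = 141.18°  ·
  (0,2): δ = 26.62°  ✓
  (0,3): δ = 72.74°  ·
  (0,4): δ = 142.29°  ·
  (1,2): δ = 65.44°  ·
  (1,3): δ = 33.92°  ·
  (1,4): δ = 103.47°  ·
  (2,3): δ = 80.64°  ·
  (2,4): δ = 11.09°  ✓
  (3,4): δ = 110.45°  ·
antipodal pairs: 2

count = 2; pairs: (0,2), (2,4)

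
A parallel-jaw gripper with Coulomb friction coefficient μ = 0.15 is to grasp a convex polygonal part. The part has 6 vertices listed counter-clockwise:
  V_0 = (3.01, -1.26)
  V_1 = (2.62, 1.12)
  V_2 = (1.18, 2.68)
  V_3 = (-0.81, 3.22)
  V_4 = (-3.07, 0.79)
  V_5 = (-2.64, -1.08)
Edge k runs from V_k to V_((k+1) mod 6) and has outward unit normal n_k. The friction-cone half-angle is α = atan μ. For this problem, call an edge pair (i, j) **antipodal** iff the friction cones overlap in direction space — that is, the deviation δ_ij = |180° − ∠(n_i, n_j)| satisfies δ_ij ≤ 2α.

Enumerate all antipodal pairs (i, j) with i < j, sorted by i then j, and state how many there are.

α = atan 0.15 = 8.53°;  2α = 17.06°
n_0 = (+0.9868, +0.1617)
n_1 = (+0.7348, +0.6783)
n_2 = (+0.2619, +0.9651)
n_3 = (-0.7323, +0.6810)
n_4 = (-0.9746, -0.2241)
n_5 = (-0.0318, -0.9995)
  (0,1): δ = 146.60°  ·
  (0,2): δ = 114.49°  ·
  (0,3): δ = 52.23°  ·
  (0,4): δ = 3.64°  ✓
  (0,5): δ = 78.87°  ·
  (1,2): δ = 147.89°  ·
  (1,3): δ = 85.63°  ·
  (1,4): δ = 29.76°  ·
  (1,5): δ = 45.47°  ·
  (2,3): δ = 117.74°  ·
  (2,4): δ = 61.87°  ·
  (2,5): δ = 13.36°  ✓
  (3,4): δ = 124.13°  ·
  (3,5): δ = 48.90°  ·
  (4,5): δ = 104.77°  ·
antipodal pairs: 2

count = 2; pairs: (0,4), (2,5)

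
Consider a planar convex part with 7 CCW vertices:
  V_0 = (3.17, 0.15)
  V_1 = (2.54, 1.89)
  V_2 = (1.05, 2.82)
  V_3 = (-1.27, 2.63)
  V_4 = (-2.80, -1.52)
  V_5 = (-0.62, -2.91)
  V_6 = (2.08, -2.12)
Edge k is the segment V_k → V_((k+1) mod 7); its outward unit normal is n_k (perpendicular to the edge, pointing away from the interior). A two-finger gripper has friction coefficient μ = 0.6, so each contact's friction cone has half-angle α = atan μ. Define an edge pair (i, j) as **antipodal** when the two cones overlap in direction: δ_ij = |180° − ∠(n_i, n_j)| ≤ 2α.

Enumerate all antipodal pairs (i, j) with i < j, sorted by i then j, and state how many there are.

α = atan 0.6 = 30.96°;  2α = 61.93°
n_0 = (+0.9403, +0.3404)
n_1 = (+0.5295, +0.8483)
n_2 = (-0.0816, +0.9967)
n_3 = (-0.9383, +0.3459)
n_4 = (-0.5376, -0.8432)
n_5 = (+0.2808, -0.9598)
n_6 = (+0.9015, -0.4329)
  (0,1): δ = 141.87°  ·
  (0,2): δ = 105.22°  ·
  (0,3): δ = 40.14°  ✓
  (0,4): δ = 37.57°  ✓
  (0,5): δ = 86.41°  ·
  (0,6): δ = 134.45°  ·
  (1,2): δ = 143.35°  ·
  (1,3): δ = 78.27°  ·
  (1,4): δ = 0.55°  ✓
  (1,5): δ = 48.28°  ✓
  (1,6): δ = 96.32°  ·
  (2,3): δ = 114.92°  ·
  (2,4): δ = 37.20°  ✓
  (2,5): δ = 11.63°  ✓
  (2,6): δ = 59.67°  ✓
  (3,4): δ = 102.28°  ·
  (3,5): δ = 53.45°  ✓
  (3,6): δ = 5.41°  ✓
  (4,5): δ = 131.17°  ·
  (4,6): δ = 83.13°  ·
  (5,6): δ = 131.96°  ·
antipodal pairs: 9

count = 9; pairs: (0,3), (0,4), (1,4), (1,5), (2,4), (2,5), (2,6), (3,5), (3,6)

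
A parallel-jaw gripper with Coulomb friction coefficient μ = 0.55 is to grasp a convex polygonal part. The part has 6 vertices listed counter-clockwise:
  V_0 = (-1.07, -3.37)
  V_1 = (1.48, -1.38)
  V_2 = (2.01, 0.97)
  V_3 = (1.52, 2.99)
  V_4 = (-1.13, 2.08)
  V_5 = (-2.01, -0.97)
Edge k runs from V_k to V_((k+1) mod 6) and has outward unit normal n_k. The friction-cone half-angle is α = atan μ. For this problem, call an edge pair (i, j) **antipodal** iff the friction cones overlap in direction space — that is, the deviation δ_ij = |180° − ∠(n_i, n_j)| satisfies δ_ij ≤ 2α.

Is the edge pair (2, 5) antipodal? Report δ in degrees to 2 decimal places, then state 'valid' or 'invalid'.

δ = 7.75°, valid

α = atan 0.55 = 28.81°;  2α = 57.62°
edge 2: e_2 = (-0.49, +2.02);  n_2 = (+0.9718, +0.2357)
edge 5: e_5 = (+0.94, -2.40);  n_5 = (-0.9311, -0.3647)
∠(n_2, n_5) = 172.25°
δ = |180° − 172.25°| = 7.75°
7.75° ≤ 2α = 57.62°  →  valid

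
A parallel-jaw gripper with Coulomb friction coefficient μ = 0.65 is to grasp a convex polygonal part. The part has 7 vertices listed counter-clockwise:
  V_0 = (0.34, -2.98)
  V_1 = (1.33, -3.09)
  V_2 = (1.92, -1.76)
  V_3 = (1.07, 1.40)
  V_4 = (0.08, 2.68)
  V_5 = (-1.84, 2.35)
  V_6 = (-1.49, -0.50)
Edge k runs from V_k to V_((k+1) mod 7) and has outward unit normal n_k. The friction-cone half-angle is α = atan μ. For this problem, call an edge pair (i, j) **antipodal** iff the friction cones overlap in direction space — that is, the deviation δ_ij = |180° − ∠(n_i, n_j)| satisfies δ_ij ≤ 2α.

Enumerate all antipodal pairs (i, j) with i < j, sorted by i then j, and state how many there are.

α = atan 0.65 = 33.02°;  2α = 66.05°
n_0 = (-0.1104, -0.9939)
n_1 = (+0.9141, -0.4055)
n_2 = (+0.9657, +0.2598)
n_3 = (+0.7910, +0.6118)
n_4 = (-0.1694, +0.9855)
n_5 = (-0.9925, -0.1219)
n_6 = (-0.8046, -0.5938)
  (0,1): δ = 107.58°  ·
  (0,2): δ = 68.60°  ·
  (0,3): δ = 45.94°  ✓
  (0,4): δ = 16.09°  ✓
  (0,5): δ = 103.34°  ·
  (0,6): δ = 132.76°  ·
  (1,2): δ = 141.02°  ·
  (1,3): δ = 118.36°  ·
  (1,4): δ = 56.33°  ✓
  (1,5): δ = 30.92°  ✓
  (1,6): δ = 60.35°  ✓
  (2,3): δ = 157.34°  ·
  (2,4): δ = 95.30°  ·
  (2,5): δ = 8.05°  ✓
  (2,6): δ = 21.37°  ✓
  (3,4): δ = 117.97°  ·
  (3,5): δ = 30.72°  ✓
  (3,6): δ = 1.30°  ✓
  (4,5): δ = 92.75°  ·
  (4,6): δ = 63.33°  ✓
  (5,6): δ = 150.58°  ·
antipodal pairs: 10

count = 10; pairs: (0,3), (0,4), (1,4), (1,5), (1,6), (2,5), (2,6), (3,5), (3,6), (4,6)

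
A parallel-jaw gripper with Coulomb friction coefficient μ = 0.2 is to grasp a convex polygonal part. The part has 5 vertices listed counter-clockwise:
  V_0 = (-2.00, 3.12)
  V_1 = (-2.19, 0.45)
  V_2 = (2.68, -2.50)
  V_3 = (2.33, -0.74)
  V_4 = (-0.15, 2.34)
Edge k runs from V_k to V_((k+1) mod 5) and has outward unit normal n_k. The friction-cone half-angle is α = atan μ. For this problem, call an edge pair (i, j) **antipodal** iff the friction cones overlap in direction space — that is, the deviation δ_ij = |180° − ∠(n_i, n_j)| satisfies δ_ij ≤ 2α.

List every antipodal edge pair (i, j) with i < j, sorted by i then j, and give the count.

count = 3; pairs: (0,2), (1,3), (1,4)

α = atan 0.2 = 11.31°;  2α = 22.62°
n_0 = (-0.9975, +0.0710)
n_1 = (-0.5181, -0.8553)
n_2 = (+0.9808, +0.1950)
n_3 = (+0.7789, +0.6272)
n_4 = (+0.3885, +0.9214)
  (0,1): δ = 117.13°  ·
  (0,2): δ = 15.32°  ✓
  (0,3): δ = 42.91°  ·
  (0,4): δ = 71.21°  ·
  (1,2): δ = 47.55°  ·
  (1,3): δ = 19.95°  ✓
  (1,4): δ = 8.34°  ✓
  (2,3): δ = 152.41°  ·
  (2,4): δ = 124.11°  ·
  (3,4): δ = 151.70°  ·
antipodal pairs: 3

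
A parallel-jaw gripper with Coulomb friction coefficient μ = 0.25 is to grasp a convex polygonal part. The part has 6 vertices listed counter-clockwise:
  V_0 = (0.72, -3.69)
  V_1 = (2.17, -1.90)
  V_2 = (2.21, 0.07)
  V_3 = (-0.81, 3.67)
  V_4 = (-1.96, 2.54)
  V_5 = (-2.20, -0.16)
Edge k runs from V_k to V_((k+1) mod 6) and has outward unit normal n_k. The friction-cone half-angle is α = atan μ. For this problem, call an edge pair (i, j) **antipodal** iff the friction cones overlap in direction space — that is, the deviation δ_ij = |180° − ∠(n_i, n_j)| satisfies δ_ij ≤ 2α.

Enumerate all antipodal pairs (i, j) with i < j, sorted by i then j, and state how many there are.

α = atan 0.25 = 14.04°;  2α = 28.07°
n_0 = (+0.7770, -0.6294)
n_1 = (+0.9998, -0.0203)
n_2 = (+0.7661, +0.6427)
n_3 = (-0.7009, +0.7133)
n_4 = (-0.9961, +0.0885)
n_5 = (-0.7705, -0.6374)
  (0,1): δ = 142.15°  ·
  (0,2): δ = 101.00°  ·
  (0,3): δ = 6.49°  ✓
  (0,4): δ = 33.93°  ·
  (0,5): δ = 78.61°  ·
  (1,2): δ = 138.84°  ·
  (1,3): δ = 44.34°  ·
  (1,4): δ = 3.92°  ✓
  (1,5): δ = 40.76°  ·
  (2,3): δ = 85.50°  ·
  (2,4): δ = 45.07°  ·
  (2,5): δ = 0.40°  ✓
  (3,4): δ = 139.58°  ·
  (3,5): δ = 94.90°  ·
  (4,5): δ = 135.32°  ·
antipodal pairs: 3

count = 3; pairs: (0,3), (1,4), (2,5)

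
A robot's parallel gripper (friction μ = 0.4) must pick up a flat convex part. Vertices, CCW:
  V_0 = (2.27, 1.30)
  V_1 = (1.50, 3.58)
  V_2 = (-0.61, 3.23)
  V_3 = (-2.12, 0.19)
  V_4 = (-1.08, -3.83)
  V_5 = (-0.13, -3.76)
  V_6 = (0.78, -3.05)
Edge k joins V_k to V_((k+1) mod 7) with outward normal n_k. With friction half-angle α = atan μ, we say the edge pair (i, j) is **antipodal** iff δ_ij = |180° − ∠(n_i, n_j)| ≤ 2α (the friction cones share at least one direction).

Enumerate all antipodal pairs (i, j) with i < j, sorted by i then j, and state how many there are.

count = 6; pairs: (0,3), (1,4), (1,5), (2,5), (2,6), (3,6)

α = atan 0.4 = 21.80°;  2α = 43.60°
n_0 = (+0.9474, +0.3200)
n_1 = (-0.1636, +0.9865)
n_2 = (-0.8956, +0.4449)
n_3 = (-0.9681, -0.2505)
n_4 = (+0.0735, -0.9973)
n_5 = (+0.6151, -0.7884)
n_6 = (+0.9460, -0.3240)
  (0,1): δ = 99.24°  ·
  (0,2): δ = 45.07°  ·
  (0,3): δ = 4.16°  ✓
  (0,4): δ = 75.55°  ·
  (0,5): δ = 109.30°  ·
  (0,6): δ = 142.43°  ·
  (1,2): δ = 125.83°  ·
  (1,3): δ = 84.91°  ·
  (1,4): δ = 5.20°  ✓
  (1,5): δ = 28.54°  ✓
  (1,6): δ = 61.67°  ·
  (2,3): δ = 139.08°  ·
  (2,4): δ = 59.37°  ·
  (2,5): δ = 25.62°  ✓
  (2,6): δ = 7.51°  ✓
  (3,4): δ = 100.29°  ·
  (3,5): δ = 66.54°  ·
  (3,6): δ = 33.41°  ✓
  (4,5): δ = 146.25°  ·
  (4,6): δ = 113.12°  ·
  (5,6): δ = 146.87°  ·
antipodal pairs: 6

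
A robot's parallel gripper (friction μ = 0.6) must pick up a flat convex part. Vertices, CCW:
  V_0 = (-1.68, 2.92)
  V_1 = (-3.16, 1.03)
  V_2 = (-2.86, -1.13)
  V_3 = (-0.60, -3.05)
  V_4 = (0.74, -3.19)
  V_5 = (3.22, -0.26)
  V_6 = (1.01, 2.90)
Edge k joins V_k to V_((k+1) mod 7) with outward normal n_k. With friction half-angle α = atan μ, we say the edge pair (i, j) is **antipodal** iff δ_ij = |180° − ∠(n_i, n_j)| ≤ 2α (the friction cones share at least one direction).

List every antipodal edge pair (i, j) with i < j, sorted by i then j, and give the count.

count = 9; pairs: (0,3), (0,4), (1,4), (1,5), (2,5), (2,6), (3,5), (3,6), (4,6)

α = atan 0.6 = 30.96°;  2α = 61.93°
n_0 = (-0.7873, +0.6165)
n_1 = (-0.9905, -0.1376)
n_2 = (-0.6475, -0.7621)
n_3 = (-0.1039, -0.9946)
n_4 = (+0.7633, -0.6461)
n_5 = (+0.8195, +0.5731)
n_6 = (+0.0074, +1.0000)
  (0,1): δ = 134.03°  ·
  (0,2): δ = 92.29°  ·
  (0,3): δ = 57.90°  ✓
  (0,4): δ = 2.18°  ✓
  (0,5): δ = 73.03°  ·
  (0,6): δ = 127.64°  ·
  (1,2): δ = 138.26°  ·
  (1,3): δ = 103.87°  ·
  (1,4): δ = 48.15°  ✓
  (1,5): δ = 27.06°  ✓
  (1,6): δ = 81.67°  ·
  (2,3): δ = 145.61°  ·
  (2,4): δ = 89.90°  ·
  (2,5): δ = 14.68°  ✓
  (2,6): δ = 39.92°  ✓
  (3,4): δ = 124.28°  ·
  (3,5): δ = 49.07°  ✓
  (3,6): δ = 5.54°  ✓
  (4,5): δ = 104.79°  ·
  (4,6): δ = 50.18°  ✓
  (5,6): δ = 125.39°  ·
antipodal pairs: 9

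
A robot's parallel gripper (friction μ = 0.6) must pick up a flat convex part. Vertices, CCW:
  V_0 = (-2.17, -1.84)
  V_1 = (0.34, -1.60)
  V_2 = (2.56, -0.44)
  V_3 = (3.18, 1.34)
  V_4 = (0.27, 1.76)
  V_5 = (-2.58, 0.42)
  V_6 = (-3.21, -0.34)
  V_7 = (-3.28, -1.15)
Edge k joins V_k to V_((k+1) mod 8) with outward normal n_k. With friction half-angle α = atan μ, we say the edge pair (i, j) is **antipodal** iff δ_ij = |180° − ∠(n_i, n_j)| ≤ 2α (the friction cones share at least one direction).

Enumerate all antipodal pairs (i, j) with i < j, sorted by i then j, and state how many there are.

α = atan 0.6 = 30.96°;  2α = 61.93°
n_0 = (+0.0952, -0.9955)
n_1 = (+0.4631, -0.8863)
n_2 = (+0.9444, -0.3289)
n_3 = (+0.1428, +0.9897)
n_4 = (-0.4255, +0.9050)
n_5 = (-0.7699, +0.6382)
n_6 = (-0.9963, +0.0861)
n_7 = (-0.5279, -0.8493)
  (0,1): δ = 157.87°  ·
  (0,2): δ = 114.67°  ·
  (0,3): δ = 13.67°  ✓
  (0,4): δ = 19.72°  ✓
  (0,5): δ = 44.88°  ✓
  (0,6): δ = 79.60°  ·
  (0,7): δ = 142.67°  ·
  (1,2): δ = 136.79°  ·
  (1,3): δ = 35.80°  ✓
  (1,4): δ = 2.41°  ✓
  (1,5): δ = 22.75°  ✓
  (1,6): δ = 57.47°  ✓
  (1,7): δ = 120.55°  ·
  (2,3): δ = 79.01°  ·
  (2,4): δ = 45.61°  ✓
  (2,5): δ = 20.45°  ✓
  (2,6): δ = 14.26°  ✓
  (2,7): δ = 77.34°  ·
  (3,4): δ = 146.61°  ·
  (3,5): δ = 121.44°  ·
  (3,6): δ = 86.73°  ·
  (3,7): δ = 23.65°  ✓
  (4,5): δ = 154.84°  ·
  (4,6): δ = 120.12°  ·
  (4,7): δ = 57.05°  ✓
  (5,6): δ = 145.28°  ·
  (5,7): δ = 82.21°  ·
  (6,7): δ = 116.93°  ·
antipodal pairs: 12

count = 12; pairs: (0,3), (0,4), (0,5), (1,3), (1,4), (1,5), (1,6), (2,4), (2,5), (2,6), (3,7), (4,7)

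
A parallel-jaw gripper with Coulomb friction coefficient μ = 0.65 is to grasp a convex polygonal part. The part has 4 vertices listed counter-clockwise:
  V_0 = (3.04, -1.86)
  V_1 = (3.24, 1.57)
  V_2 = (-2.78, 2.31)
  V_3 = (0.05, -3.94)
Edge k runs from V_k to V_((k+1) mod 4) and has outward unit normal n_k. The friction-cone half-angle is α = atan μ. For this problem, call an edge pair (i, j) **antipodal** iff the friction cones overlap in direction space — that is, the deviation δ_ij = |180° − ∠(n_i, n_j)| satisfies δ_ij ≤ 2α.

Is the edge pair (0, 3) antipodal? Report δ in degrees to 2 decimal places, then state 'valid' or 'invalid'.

δ = 128.16°, invalid

α = atan 0.65 = 33.02°;  2α = 66.05°
edge 0: e_0 = (+0.20, +3.43);  n_0 = (+0.9983, -0.0582)
edge 3: e_3 = (+2.99, +2.08);  n_3 = (+0.5711, -0.8209)
∠(n_0, n_3) = 51.84°
δ = |180° − 51.84°| = 128.16°
128.16° > 2α = 66.05°  →  invalid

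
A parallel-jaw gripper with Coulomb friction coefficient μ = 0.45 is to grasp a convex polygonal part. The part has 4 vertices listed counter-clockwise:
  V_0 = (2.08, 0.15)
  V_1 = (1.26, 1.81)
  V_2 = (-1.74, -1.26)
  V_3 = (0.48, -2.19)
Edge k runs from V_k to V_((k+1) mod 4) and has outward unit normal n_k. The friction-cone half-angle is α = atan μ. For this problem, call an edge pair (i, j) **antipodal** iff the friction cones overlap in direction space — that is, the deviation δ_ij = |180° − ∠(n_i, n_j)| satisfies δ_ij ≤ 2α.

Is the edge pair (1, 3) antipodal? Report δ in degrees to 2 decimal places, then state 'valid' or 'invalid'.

α = atan 0.45 = 24.23°;  2α = 48.46°
edge 1: e_1 = (-3.00, -3.07);  n_1 = (-0.7152, +0.6989)
edge 3: e_3 = (+1.60, +2.34);  n_3 = (+0.8255, -0.5644)
∠(n_1, n_3) = 170.02°
δ = |180° − 170.02°| = 9.98°
9.98° ≤ 2α = 48.46°  →  valid

δ = 9.98°, valid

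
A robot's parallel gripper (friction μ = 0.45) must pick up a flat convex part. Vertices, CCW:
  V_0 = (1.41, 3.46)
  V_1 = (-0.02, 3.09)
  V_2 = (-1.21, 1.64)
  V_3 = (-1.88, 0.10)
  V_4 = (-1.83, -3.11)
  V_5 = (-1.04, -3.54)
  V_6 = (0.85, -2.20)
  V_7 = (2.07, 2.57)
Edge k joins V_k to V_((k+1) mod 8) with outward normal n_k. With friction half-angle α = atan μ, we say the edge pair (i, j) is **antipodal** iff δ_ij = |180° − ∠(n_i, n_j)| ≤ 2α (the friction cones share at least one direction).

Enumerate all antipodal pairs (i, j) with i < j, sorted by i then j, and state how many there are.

count = 9; pairs: (0,4), (0,5), (1,5), (1,6), (2,5), (2,6), (3,6), (3,7), (4,7)

α = atan 0.45 = 24.23°;  2α = 48.46°
n_0 = (-0.2505, +0.9681)
n_1 = (-0.7730, +0.6344)
n_2 = (-0.9170, +0.3989)
n_3 = (-0.9999, -0.0156)
n_4 = (-0.4781, -0.8783)
n_5 = (+0.5784, -0.8158)
n_6 = (+0.9688, -0.2478)
n_7 = (+0.8032, +0.5957)
  (0,1): δ = 143.88°  ·
  (0,2): δ = 128.02°  ·
  (0,3): δ = 103.61°  ·
  (0,4): δ = 43.07°  ✓
  (0,5): δ = 20.83°  ✓
  (0,6): δ = 61.15°  ·
  (0,7): δ = 112.05°  ·
  (1,2): δ = 164.14°  ·
  (1,3): δ = 139.73°  ·
  (1,4): δ = 79.18°  ·
  (1,5): δ = 15.29°  ✓
  (1,6): δ = 25.03°  ✓
  (1,7): δ = 75.94°  ·
  (2,3): δ = 155.60°  ·
  (2,4): δ = 95.05°  ·
  (2,5): δ = 31.15°  ✓
  (2,6): δ = 9.17°  ✓
  (2,7): δ = 60.07°  ·
  (3,4): δ = 119.45°  ·
  (3,5): δ = 55.56°  ·
  (3,6): δ = 15.24°  ✓
  (3,7): δ = 35.67°  ✓
  (4,5): δ = 116.10°  ·
  (4,6): δ = 75.79°  ·
  (4,7): δ = 24.88°  ✓
  (5,6): δ = 139.68°  ·
  (5,7): δ = 88.78°  ·
  (6,7): δ = 129.09°  ·
antipodal pairs: 9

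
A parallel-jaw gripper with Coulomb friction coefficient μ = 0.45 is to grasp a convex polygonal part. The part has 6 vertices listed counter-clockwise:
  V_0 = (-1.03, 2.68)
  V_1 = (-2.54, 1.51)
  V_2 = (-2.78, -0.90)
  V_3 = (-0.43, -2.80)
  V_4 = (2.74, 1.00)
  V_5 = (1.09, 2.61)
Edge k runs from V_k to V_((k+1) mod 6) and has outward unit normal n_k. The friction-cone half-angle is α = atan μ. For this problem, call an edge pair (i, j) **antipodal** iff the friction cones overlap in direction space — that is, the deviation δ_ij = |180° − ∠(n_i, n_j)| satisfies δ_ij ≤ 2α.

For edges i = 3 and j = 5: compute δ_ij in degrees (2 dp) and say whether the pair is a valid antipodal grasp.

α = atan 0.45 = 24.23°;  2α = 48.46°
edge 3: e_3 = (+3.17, +3.80);  n_3 = (+0.7679, -0.6406)
edge 5: e_5 = (-2.12, +0.07);  n_5 = (+0.0330, +0.9995)
∠(n_3, n_5) = 127.94°
δ = |180° − 127.94°| = 52.06°
52.06° > 2α = 48.46°  →  invalid

δ = 52.06°, invalid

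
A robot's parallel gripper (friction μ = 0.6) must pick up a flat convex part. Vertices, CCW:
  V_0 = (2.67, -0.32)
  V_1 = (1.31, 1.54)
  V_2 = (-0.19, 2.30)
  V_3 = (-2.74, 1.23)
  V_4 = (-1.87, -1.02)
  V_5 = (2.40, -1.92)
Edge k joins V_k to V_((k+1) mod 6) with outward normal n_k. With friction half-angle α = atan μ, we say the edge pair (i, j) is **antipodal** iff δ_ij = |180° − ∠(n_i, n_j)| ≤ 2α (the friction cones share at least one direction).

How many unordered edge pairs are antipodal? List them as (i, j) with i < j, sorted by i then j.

count = 7; pairs: (0,3), (0,4), (1,3), (1,4), (2,4), (2,5), (3,5)

α = atan 0.6 = 30.96°;  2α = 61.93°
n_0 = (+0.8072, +0.5902)
n_1 = (+0.4520, +0.8920)
n_2 = (-0.3869, +0.9221)
n_3 = (-0.9327, -0.3606)
n_4 = (-0.2062, -0.9785)
n_5 = (+0.9861, -0.1664)
  (0,1): δ = 153.04°  ·
  (0,2): δ = 103.41°  ·
  (0,3): δ = 15.03°  ✓
  (0,4): δ = 41.92°  ✓
  (0,5): δ = 134.25°  ·
  (1,2): δ = 130.37°  ·
  (1,3): δ = 41.99°  ✓
  (1,4): δ = 14.97°  ✓
  (1,5): δ = 107.29°  ·
  (2,3): δ = 91.62°  ·
  (2,4): δ = 34.67°  ✓
  (2,5): δ = 57.66°  ✓
  (3,4): δ = 123.04°  ·
  (3,5): δ = 30.72°  ✓
  (4,5): δ = 87.68°  ·
antipodal pairs: 7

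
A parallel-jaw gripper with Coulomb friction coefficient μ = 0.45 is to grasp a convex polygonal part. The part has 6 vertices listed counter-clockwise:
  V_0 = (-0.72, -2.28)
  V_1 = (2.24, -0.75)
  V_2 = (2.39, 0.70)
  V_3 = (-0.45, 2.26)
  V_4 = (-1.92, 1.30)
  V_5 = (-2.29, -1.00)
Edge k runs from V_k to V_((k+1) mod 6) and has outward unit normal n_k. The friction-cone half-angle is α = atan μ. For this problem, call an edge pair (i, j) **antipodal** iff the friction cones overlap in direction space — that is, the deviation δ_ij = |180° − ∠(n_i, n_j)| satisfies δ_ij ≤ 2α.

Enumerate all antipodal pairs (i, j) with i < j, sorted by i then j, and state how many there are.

α = atan 0.45 = 24.23°;  2α = 48.46°
n_0 = (+0.4592, -0.8883)
n_1 = (+0.9947, -0.1029)
n_2 = (+0.4814, +0.8765)
n_3 = (-0.5468, +0.8373)
n_4 = (-0.9873, +0.1588)
n_5 = (-0.6319, -0.7751)
  (0,1): δ = 123.24°  ·
  (0,2): δ = 56.11°  ·
  (0,3): δ = 5.81°  ✓
  (0,4): δ = 53.53°  ·
  (0,5): δ = 113.48°  ·
  (1,2): δ = 112.87°  ·
  (1,3): δ = 50.95°  ·
  (1,4): δ = 3.23°  ✓
  (1,5): δ = 56.72°  ·
  (2,3): δ = 118.07°  ·
  (2,4): δ = 70.36°  ·
  (2,5): δ = 10.41°  ✓
  (3,4): δ = 132.29°  ·
  (3,5): δ = 72.34°  ·
  (4,5): δ = 120.05°  ·
antipodal pairs: 3

count = 3; pairs: (0,3), (1,4), (2,5)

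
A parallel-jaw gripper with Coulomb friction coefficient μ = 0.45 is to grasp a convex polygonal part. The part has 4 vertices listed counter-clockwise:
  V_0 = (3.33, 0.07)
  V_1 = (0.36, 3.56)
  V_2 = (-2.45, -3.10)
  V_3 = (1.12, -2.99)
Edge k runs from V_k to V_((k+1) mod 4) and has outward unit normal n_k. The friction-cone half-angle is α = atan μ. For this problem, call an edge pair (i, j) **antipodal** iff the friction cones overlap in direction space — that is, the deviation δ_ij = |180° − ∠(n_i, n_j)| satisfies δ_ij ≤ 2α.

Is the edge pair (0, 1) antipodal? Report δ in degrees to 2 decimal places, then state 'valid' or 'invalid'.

α = atan 0.45 = 24.23°;  2α = 48.46°
edge 0: e_0 = (-2.97, +3.49);  n_0 = (+0.7616, +0.6481)
edge 1: e_1 = (-2.81, -6.66);  n_1 = (-0.9213, +0.3887)
∠(n_0, n_1) = 116.73°
δ = |180° − 116.73°| = 63.27°
63.27° > 2α = 48.46°  →  invalid

δ = 63.27°, invalid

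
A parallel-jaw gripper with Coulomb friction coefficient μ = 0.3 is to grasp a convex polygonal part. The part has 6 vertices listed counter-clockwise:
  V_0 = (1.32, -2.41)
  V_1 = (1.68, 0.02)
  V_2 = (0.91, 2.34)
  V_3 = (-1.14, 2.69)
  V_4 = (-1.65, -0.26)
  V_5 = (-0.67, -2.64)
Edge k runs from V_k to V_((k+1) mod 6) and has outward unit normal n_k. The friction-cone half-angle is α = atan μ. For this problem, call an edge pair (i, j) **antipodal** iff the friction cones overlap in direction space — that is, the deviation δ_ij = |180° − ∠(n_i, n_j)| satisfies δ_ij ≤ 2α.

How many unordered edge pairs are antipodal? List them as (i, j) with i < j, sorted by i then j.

α = atan 0.3 = 16.70°;  2α = 33.40°
n_0 = (+0.9892, -0.1465)
n_1 = (+0.9491, +0.3150)
n_2 = (+0.1683, +0.9857)
n_3 = (-0.9854, +0.1704)
n_4 = (-0.9247, -0.3807)
n_5 = (+0.1148, -0.9934)
  (0,1): δ = 153.21°  ·
  (0,2): δ = 91.26°  ·
  (0,3): δ = 1.38°  ✓
  (0,4): δ = 30.81°  ✓
  (0,5): δ = 105.02°  ·
  (1,2): δ = 118.05°  ·
  (1,3): δ = 28.17°  ✓
  (1,4): δ = 4.02°  ✓
  (1,5): δ = 78.23°  ·
  (2,3): δ = 90.12°  ·
  (2,4): δ = 57.93°  ·
  (2,5): δ = 16.28°  ✓
  (3,4): δ = 147.81°  ·
  (3,5): δ = 73.60°  ·
  (4,5): δ = 105.79°  ·
antipodal pairs: 5

count = 5; pairs: (0,3), (0,4), (1,3), (1,4), (2,5)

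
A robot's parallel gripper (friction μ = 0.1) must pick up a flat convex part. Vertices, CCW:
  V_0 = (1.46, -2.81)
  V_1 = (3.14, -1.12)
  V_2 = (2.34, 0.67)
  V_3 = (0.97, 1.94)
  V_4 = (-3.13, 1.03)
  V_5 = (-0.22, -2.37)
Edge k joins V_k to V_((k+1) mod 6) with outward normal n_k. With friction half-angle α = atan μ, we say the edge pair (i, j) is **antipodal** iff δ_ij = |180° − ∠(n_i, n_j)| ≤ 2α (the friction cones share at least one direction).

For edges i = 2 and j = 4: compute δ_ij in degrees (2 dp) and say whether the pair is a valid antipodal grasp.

α = atan 0.1 = 5.71°;  2α = 11.42°
edge 2: e_2 = (-1.37, +1.27);  n_2 = (+0.6798, +0.7334)
edge 4: e_4 = (+2.91, -3.40);  n_4 = (-0.7597, -0.6502)
∠(n_2, n_4) = 173.39°
δ = |180° − 173.39°| = 6.61°
6.61° ≤ 2α = 11.42°  →  valid

δ = 6.61°, valid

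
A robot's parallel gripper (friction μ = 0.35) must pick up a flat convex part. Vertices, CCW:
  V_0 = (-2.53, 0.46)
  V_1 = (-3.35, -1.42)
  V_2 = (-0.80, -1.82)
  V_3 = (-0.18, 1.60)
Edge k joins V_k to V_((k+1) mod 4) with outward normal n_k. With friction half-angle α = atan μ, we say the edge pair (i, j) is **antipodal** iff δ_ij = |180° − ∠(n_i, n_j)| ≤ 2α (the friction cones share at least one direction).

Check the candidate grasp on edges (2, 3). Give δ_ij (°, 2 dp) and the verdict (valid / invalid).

δ = 53.85°, invalid

α = atan 0.35 = 19.29°;  2α = 38.58°
edge 2: e_2 = (+0.62, +3.42);  n_2 = (+0.9840, -0.1784)
edge 3: e_3 = (-2.35, -1.14);  n_3 = (-0.4365, +0.8997)
∠(n_2, n_3) = 126.15°
δ = |180° − 126.15°| = 53.85°
53.85° > 2α = 38.58°  →  invalid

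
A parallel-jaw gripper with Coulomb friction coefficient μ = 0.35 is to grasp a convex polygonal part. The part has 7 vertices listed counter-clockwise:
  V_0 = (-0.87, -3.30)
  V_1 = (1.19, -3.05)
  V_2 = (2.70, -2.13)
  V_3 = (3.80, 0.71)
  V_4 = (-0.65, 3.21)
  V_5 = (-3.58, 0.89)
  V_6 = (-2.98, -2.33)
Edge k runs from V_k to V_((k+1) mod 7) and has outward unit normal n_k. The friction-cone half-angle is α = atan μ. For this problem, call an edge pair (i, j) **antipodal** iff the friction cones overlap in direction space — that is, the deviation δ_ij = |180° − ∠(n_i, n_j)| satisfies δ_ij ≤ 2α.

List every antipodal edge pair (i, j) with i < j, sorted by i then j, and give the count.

count = 6; pairs: (0,3), (0,4), (1,4), (2,4), (2,5), (3,6)

α = atan 0.35 = 19.29°;  2α = 38.58°
n_0 = (+0.1205, -0.9927)
n_1 = (+0.5203, -0.8540)
n_2 = (+0.9325, -0.3612)
n_3 = (+0.4898, +0.8718)
n_4 = (-0.6208, +0.7840)
n_5 = (-0.9831, -0.1832)
n_6 = (-0.4177, -0.9086)
  (0,1): δ = 155.57°  ·
  (0,2): δ = 118.09°  ·
  (0,3): δ = 36.25°  ✓
  (0,4): δ = 31.45°  ✓
  (0,5): δ = 93.64°  ·
  (0,6): δ = 148.39°  ·
  (1,2): δ = 142.53°  ·
  (1,3): δ = 60.68°  ·
  (1,4): δ = 7.02°  ✓
  (1,5): δ = 69.20°  ·
  (1,6): δ = 123.96°  ·
  (2,3): δ = 98.15°  ·
  (2,4): δ = 30.45°  ✓
  (2,5): δ = 31.73°  ✓
  (2,6): δ = 86.48°  ·
  (3,4): δ = 112.30°  ·
  (3,5): δ = 50.12°  ·
  (3,6): δ = 4.64°  ✓
  (4,5): δ = 117.82°  ·
  (4,6): δ = 63.06°  ·
  (5,6): δ = 125.24°  ·
antipodal pairs: 6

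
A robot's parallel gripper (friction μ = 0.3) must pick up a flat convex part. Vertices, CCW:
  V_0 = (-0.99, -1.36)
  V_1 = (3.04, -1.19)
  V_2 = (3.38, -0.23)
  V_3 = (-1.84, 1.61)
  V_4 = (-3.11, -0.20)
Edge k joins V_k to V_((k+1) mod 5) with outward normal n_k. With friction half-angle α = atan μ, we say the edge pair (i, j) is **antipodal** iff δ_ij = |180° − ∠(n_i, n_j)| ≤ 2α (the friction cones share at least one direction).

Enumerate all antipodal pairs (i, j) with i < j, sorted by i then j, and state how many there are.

count = 3; pairs: (0,2), (1,3), (2,4)

α = atan 0.3 = 16.70°;  2α = 33.40°
n_0 = (+0.0421, -0.9991)
n_1 = (+0.9426, -0.3338)
n_2 = (+0.3324, +0.9431)
n_3 = (-0.8186, +0.5744)
n_4 = (-0.4800, -0.8773)
  (0,1): δ = 111.92°  ·
  (0,2): δ = 21.83°  ✓
  (0,3): δ = 52.53°  ·
  (0,4): δ = 148.90°  ·
  (1,2): δ = 89.91°  ·
  (1,3): δ = 15.55°  ✓
  (1,4): δ = 80.82°  ·
  (2,3): δ = 105.64°  ·
  (2,4): δ = 9.27°  ✓
  (3,4): δ = 83.63°  ·
antipodal pairs: 3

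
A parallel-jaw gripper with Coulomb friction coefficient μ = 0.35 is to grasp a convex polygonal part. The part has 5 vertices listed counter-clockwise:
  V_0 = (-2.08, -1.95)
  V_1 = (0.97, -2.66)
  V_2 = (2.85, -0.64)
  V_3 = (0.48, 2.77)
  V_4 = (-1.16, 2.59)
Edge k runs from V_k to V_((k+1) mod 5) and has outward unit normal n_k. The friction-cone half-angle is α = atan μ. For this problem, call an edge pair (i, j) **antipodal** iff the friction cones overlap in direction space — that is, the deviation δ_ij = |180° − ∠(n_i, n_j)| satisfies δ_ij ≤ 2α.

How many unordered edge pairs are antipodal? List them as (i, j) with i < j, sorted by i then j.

count = 2; pairs: (0,3), (1,4)

α = atan 0.35 = 19.29°;  2α = 38.58°
n_0 = (-0.2267, -0.9740)
n_1 = (+0.7320, -0.6813)
n_2 = (+0.8212, +0.5707)
n_3 = (-0.1091, +0.9940)
n_4 = (-0.9801, +0.1986)
  (0,1): δ = 119.84°  ·
  (0,2): δ = 42.10°  ·
  (0,3): δ = 19.37°  ✓
  (0,4): δ = 91.65°  ·
  (1,2): δ = 102.26°  ·
  (1,3): δ = 40.79°  ·
  (1,4): δ = 31.49°  ✓
  (2,3): δ = 118.54°  ·
  (2,4): δ = 46.26°  ·
  (3,4): δ = 107.72°  ·
antipodal pairs: 2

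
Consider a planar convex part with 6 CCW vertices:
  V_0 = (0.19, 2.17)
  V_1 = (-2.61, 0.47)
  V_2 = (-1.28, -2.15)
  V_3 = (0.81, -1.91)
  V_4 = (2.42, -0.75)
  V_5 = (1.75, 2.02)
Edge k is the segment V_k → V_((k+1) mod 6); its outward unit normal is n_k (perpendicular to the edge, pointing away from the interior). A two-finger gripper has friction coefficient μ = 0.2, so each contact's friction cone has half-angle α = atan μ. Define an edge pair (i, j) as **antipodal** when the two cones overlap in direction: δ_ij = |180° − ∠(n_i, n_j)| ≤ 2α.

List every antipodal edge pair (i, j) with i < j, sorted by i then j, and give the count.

α = atan 0.2 = 11.31°;  2α = 22.62°
n_0 = (-0.5190, +0.8548)
n_1 = (-0.8917, -0.4527)
n_2 = (+0.1141, -0.9935)
n_3 = (+0.5846, -0.8113)
n_4 = (+0.9720, +0.2351)
n_5 = (+0.0957, +0.9954)
  (0,1): δ = 94.35°  ·
  (0,2): δ = 24.71°  ·
  (0,3): δ = 4.51°  ✓
  (0,4): δ = 72.33°  ·
  (0,5): δ = 143.24°  ·
  (1,2): δ = 110.36°  ·
  (1,3): δ = 81.14°  ·
  (1,4): δ = 13.32°  ✓
  (1,5): δ = 57.59°  ·
  (2,3): δ = 150.78°  ·
  (2,4): δ = 82.95°  ·
  (2,5): δ = 12.04°  ✓
  (3,4): δ = 112.18°  ·
  (3,5): δ = 41.26°  ·
  (4,5): δ = 109.09°  ·
antipodal pairs: 3

count = 3; pairs: (0,3), (1,4), (2,5)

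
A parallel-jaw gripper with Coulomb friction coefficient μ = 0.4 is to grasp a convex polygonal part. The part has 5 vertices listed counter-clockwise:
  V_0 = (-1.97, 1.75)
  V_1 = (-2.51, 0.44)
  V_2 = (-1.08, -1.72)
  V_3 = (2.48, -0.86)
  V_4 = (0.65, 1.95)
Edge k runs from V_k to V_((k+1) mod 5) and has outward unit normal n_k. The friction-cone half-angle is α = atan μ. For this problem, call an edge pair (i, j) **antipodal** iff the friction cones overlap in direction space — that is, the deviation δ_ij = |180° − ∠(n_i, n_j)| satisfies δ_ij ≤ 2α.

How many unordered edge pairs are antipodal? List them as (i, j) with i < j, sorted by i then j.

count = 2; pairs: (1,3), (2,4)

α = atan 0.4 = 21.80°;  2α = 43.60°
n_0 = (-0.9245, +0.3811)
n_1 = (-0.8338, -0.5520)
n_2 = (+0.2348, -0.9720)
n_3 = (+0.8380, +0.5457)
n_4 = (-0.0761, +0.9971)
  (0,1): δ = 124.09°  ·
  (0,2): δ = 54.02°  ·
  (0,3): δ = 55.48°  ·
  (0,4): δ = 116.77°  ·
  (1,2): δ = 109.93°  ·
  (1,3): δ = 0.43°  ✓
  (1,4): δ = 60.86°  ·
  (2,3): δ = 70.51°  ·
  (2,4): δ = 9.22°  ✓
  (3,4): δ = 118.71°  ·
antipodal pairs: 2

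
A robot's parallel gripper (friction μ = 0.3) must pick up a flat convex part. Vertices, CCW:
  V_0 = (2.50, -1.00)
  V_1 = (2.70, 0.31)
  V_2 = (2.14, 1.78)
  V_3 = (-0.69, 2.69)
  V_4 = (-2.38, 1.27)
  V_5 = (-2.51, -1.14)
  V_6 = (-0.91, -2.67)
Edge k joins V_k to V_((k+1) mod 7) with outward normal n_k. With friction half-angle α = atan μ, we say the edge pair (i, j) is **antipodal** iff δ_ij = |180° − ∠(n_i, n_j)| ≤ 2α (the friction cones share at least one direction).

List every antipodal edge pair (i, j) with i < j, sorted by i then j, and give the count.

count = 5; pairs: (0,4), (1,4), (1,5), (2,5), (3,6)

α = atan 0.3 = 16.70°;  2α = 33.40°
n_0 = (+0.9885, -0.1509)
n_1 = (+0.9345, +0.3560)
n_2 = (+0.3061, +0.9520)
n_3 = (-0.6433, +0.7656)
n_4 = (-0.9985, +0.0539)
n_5 = (-0.6911, -0.7227)
n_6 = (+0.4398, -0.8981)
  (0,1): δ = 150.47°  ·
  (0,2): δ = 99.15°  ·
  (0,3): δ = 41.28°  ·
  (0,4): δ = 5.59°  ✓
  (0,5): δ = 54.96°  ·
  (0,6): δ = 124.77°  ·
  (1,2): δ = 128.68°  ·
  (1,3): δ = 70.82°  ·
  (1,4): δ = 23.94°  ✓
  (1,5): δ = 25.43°  ✓
  (1,6): δ = 95.24°  ·
  (2,3): δ = 122.14°  ·
  (2,4): δ = 75.26°  ·
  (2,5): δ = 25.89°  ✓
  (2,6): δ = 43.92°  ·
  (3,4): δ = 133.13°  ·
  (3,5): δ = 83.76°  ·
  (3,6): δ = 13.95°  ✓
  (4,5): δ = 130.63°  ·
  (4,6): δ = 60.82°  ·
  (5,6): δ = 110.19°  ·
antipodal pairs: 5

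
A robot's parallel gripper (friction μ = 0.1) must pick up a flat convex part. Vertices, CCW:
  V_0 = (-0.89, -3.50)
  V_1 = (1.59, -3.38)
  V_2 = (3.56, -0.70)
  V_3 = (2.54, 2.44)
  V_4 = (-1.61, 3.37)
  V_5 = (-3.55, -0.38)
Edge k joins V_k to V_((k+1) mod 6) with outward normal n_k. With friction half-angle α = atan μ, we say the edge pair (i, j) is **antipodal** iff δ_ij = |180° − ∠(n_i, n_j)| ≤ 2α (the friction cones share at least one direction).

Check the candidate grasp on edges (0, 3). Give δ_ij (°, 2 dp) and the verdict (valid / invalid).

α = atan 0.1 = 5.71°;  2α = 11.42°
edge 0: e_0 = (+2.48, +0.12);  n_0 = (+0.0483, -0.9988)
edge 3: e_3 = (-4.15, +0.93);  n_3 = (+0.2187, +0.9758)
∠(n_0, n_3) = 164.60°
δ = |180° − 164.60°| = 15.40°
15.40° > 2α = 11.42°  →  invalid

δ = 15.40°, invalid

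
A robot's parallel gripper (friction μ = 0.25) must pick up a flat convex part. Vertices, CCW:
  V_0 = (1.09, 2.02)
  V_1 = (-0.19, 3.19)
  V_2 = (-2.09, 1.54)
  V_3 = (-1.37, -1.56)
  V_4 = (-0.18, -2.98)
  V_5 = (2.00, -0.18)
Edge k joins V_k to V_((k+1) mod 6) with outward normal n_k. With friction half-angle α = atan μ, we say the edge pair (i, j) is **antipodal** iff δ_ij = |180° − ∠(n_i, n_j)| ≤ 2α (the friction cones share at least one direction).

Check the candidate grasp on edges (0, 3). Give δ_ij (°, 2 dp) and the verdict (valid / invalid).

α = atan 0.25 = 14.04°;  2α = 28.07°
edge 0: e_0 = (-1.28, +1.17);  n_0 = (+0.6747, +0.7381)
edge 3: e_3 = (+1.19, -1.42);  n_3 = (-0.7664, -0.6423)
∠(n_0, n_3) = 172.39°
δ = |180° − 172.39°| = 7.61°
7.61° ≤ 2α = 28.07°  →  valid

δ = 7.61°, valid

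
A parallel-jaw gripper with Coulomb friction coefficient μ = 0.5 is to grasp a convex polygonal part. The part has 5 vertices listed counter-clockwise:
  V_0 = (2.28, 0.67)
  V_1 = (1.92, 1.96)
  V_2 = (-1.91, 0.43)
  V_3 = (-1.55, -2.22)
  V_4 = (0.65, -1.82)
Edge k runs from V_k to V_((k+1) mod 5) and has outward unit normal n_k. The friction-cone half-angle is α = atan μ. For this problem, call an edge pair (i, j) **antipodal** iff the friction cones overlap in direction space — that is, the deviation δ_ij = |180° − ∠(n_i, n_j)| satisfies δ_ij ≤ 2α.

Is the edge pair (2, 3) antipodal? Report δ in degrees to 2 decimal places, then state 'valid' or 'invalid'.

α = atan 0.5 = 26.57°;  2α = 53.13°
edge 2: e_2 = (+0.36, -2.65);  n_2 = (-0.9909, -0.1346)
edge 3: e_3 = (+2.20, +0.40);  n_3 = (+0.1789, -0.9839)
∠(n_2, n_3) = 92.57°
δ = |180° − 92.57°| = 87.43°
87.43° > 2α = 53.13°  →  invalid

δ = 87.43°, invalid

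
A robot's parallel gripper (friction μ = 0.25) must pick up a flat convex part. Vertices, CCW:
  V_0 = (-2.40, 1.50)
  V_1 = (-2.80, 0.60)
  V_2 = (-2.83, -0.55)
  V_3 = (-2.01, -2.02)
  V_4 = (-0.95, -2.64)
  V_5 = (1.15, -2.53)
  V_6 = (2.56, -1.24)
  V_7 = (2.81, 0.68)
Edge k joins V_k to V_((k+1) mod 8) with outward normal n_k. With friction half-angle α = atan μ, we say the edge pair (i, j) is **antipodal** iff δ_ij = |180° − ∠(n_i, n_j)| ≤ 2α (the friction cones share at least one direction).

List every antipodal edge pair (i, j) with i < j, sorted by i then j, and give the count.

α = atan 0.25 = 14.04°;  2α = 28.07°
n_0 = (-0.9138, +0.4061)
n_1 = (-0.9997, +0.0261)
n_2 = (-0.8733, -0.4872)
n_3 = (-0.5049, -0.8632)
n_4 = (+0.0523, -0.9986)
n_5 = (+0.6750, -0.7378)
n_6 = (+0.9916, -0.1291)
n_7 = (+0.1555, +0.9878)
  (0,1): δ = 157.53°  ·
  (0,2): δ = 126.88°  ·
  (0,3): δ = 96.36°  ·
  (0,4): δ = 63.04°  ·
  (0,5): δ = 23.58°  ✓
  (0,6): δ = 16.54°  ✓
  (0,7): δ = 105.02°  ·
  (1,2): δ = 149.35°  ·
  (1,3): δ = 118.83°  ·
  (1,4): δ = 85.51°  ·
  (1,5): δ = 46.05°  ·
  (1,6): δ = 5.92°  ✓
  (1,7): δ = 82.55°  ·
  (2,3): δ = 149.48°  ·
  (2,4): δ = 116.16°  ·
  (2,5): δ = 76.70°  ·
  (2,6): δ = 36.57°  ·
  (2,7): δ = 51.90°  ·
  (3,4): δ = 146.68°  ·
  (3,5): δ = 107.22°  ·
  (3,6): δ = 67.10°  ·
  (3,7): δ = 21.38°  ✓
  (4,5): δ = 140.54°  ·
  (4,6): δ = 100.42°  ·
  (4,7): δ = 11.94°  ✓
  (5,6): δ = 139.87°  ·
  (5,7): δ = 51.40°  ·
  (6,7): δ = 91.53°  ·
antipodal pairs: 5

count = 5; pairs: (0,5), (0,6), (1,6), (3,7), (4,7)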